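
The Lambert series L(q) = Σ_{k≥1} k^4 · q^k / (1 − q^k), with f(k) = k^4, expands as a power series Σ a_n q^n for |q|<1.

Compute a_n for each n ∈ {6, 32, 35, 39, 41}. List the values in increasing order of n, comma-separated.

1394, 1118481, 1503652, 2342084, 2825762

n=6: 1·6 2·3 3·2 6·1  f→[1+16+81+1296]=1394
[q^32] f(32)=1048576,f(16)=65536,f(8)=4096,f(4)=256,f(2)=16,f(1)=1 ⇒ 1118481
d|35:{35,7,5,1}  Σf=1500625+2401+625+1=1503652
[q^39] f(1)=1,f(3)=81,f(13)=28561,f(39)=2313441 ⇒ 2342084
n=41: 41·1 1·41  f→[2825761+1]=2825762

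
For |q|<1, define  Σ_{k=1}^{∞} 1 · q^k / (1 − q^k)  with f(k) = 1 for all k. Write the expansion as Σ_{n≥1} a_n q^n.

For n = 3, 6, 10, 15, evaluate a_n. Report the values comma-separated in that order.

[q^3] f(1)=1,f(3)=1 ⇒ 2
n=6: 6·1 3·2 2·3 1·6  f→[1+1+1+1]=4
n=10: 10·1 5·2 2·5 1·10  f→[1+1+1+1]=4
[q^15] f(1)=1,f(3)=1,f(5)=1,f(15)=1 ⇒ 4

2, 4, 4, 4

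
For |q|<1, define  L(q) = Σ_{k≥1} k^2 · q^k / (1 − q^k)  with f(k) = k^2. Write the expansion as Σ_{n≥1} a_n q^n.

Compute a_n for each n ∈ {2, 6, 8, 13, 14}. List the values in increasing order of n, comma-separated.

q^2  k|2↦f(k): 2:4 1:1  a_2=5
d|6:{6,3,2,1}  Σf=36+9+4+1=50
q^8  k|8↦f(k): 8:64 4:16 2:4 1:1  a_8=85
d|13:{1,13}  Σf=1+169=170
q^14  k|14↦f(k): 1:1 2:4 7:49 14:196  a_14=250

5, 50, 85, 170, 250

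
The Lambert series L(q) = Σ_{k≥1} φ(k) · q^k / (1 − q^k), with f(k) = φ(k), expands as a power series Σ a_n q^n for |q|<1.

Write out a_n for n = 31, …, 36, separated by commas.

q^31  k|31↦φ(k): 31:30 1:1  a_31=31
[q^32] φ(1)=1,φ(2)=1,φ(4)=2,φ(8)=4,φ(16)=8,φ(32)=16 ⇒ 32
d|33:{1,3,11,33}  Σφ=1+2+10+20=33
n=34: 1·34 2·17 17·2 34·1  φ→[1+1+16+16]=34
d|35:{35,7,5,1}  Σφ=24+6+4+1=35
[q^36] φ(1)=1,φ(2)=1,φ(3)=2,φ(4)=2,φ(6)=2,φ(9)=6,φ(12)=4,φ(18)=6,φ(36)=12 ⇒ 36

31, 32, 33, 34, 35, 36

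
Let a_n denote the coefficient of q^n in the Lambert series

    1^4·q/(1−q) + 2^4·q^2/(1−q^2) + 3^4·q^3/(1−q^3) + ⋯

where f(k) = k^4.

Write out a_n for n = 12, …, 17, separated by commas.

n=12: 12·1 6·2 4·3 3·4 2·6 1·12  f→[20736+1296+256+81+16+1]=22386
d|13:{13,1}  Σf=28561+1=28562
[q^14] f(14)=38416,f(7)=2401,f(2)=16,f(1)=1 ⇒ 40834
n=15: 1·15 3·5 5·3 15·1  f→[1+81+625+50625]=51332
q^16  k|16↦f(k): 16:65536 8:4096 4:256 2:16 1:1  a_16=69905
q^17  k|17↦f(k): 17:83521 1:1  a_17=83522

22386, 28562, 40834, 51332, 69905, 83522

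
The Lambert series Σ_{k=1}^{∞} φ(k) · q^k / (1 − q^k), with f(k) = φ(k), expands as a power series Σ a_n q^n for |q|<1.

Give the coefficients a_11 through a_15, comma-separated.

q^11  k|11↦φ(k): 1:1 11:10  a_11=11
n=12: 12·1 6·2 4·3 3·4 2·6 1·12  φ→[4+2+2+2+1+1]=12
[q^13] φ(13)=12,φ(1)=1 ⇒ 13
n=14: 14·1 7·2 2·7 1·14  φ→[6+6+1+1]=14
q^15  k|15↦φ(k): 1:1 3:2 5:4 15:8  a_15=15

11, 12, 13, 14, 15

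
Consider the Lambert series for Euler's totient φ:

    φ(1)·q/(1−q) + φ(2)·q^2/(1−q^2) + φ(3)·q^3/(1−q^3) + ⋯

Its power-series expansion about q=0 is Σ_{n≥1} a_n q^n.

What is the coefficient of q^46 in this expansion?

[q^46] φ(46)=22,φ(23)=22,φ(2)=1,φ(1)=1 ⇒ 46

a_46 = 46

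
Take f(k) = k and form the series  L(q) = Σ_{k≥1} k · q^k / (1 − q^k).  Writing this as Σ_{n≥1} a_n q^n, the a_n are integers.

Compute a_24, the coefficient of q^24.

a_24 = 60

n=24: 1·24 2·12 3·8 4·6 6·4 8·3 12·2 24·1  f→[1+2+3+4+6+8+12+24]=60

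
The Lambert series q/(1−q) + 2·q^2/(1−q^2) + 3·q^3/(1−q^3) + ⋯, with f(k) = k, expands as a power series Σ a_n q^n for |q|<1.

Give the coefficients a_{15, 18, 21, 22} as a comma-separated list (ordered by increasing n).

n=15: 1·15 3·5 5·3 15·1  f→[1+3+5+15]=24
n=18: 18·1 9·2 6·3 3·6 2·9 1·18  f→[18+9+6+3+2+1]=39
n=21: 21·1 7·3 3·7 1·21  f→[21+7+3+1]=32
q^22  k|22↦f(k): 22:22 11:11 2:2 1:1  a_22=36

24, 39, 32, 36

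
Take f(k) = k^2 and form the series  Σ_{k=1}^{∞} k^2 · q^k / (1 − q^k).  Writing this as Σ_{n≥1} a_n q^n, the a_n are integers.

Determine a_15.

a_15 = 260

q^15  k|15↦f(k): 1:1 3:9 5:25 15:225  a_15=260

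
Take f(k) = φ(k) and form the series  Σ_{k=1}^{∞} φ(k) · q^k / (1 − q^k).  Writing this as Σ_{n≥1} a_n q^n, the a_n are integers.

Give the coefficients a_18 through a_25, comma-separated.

n=18: 18·1 9·2 6·3 3·6 2·9 1·18  φ→[6+6+2+2+1+1]=18
d|19:{1,19}  Σφ=1+18=19
n=20: 1·20 2·10 4·5 5·4 10·2 20·1  φ→[1+1+2+4+4+8]=20
d|21:{1,3,7,21}  Σφ=1+2+6+12=21
d|22:{22,11,2,1}  Σφ=10+10+1+1=22
n=23: 23·1 1·23  φ→[22+1]=23
q^24  k|24↦φ(k): 24:8 12:4 8:4 6:2 4:2 3:2 2:1 1:1  a_24=24
[q^25] φ(25)=20,φ(5)=4,φ(1)=1 ⇒ 25

18, 19, 20, 21, 22, 23, 24, 25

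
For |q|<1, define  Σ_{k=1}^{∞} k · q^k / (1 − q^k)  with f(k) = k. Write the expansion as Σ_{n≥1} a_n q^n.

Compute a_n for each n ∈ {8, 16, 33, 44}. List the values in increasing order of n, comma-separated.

[q^8] f(8)=8,f(4)=4,f(2)=2,f(1)=1 ⇒ 15
q^16  k|16↦f(k): 16:16 8:8 4:4 2:2 1:1  a_16=31
q^33  k|33↦f(k): 33:33 11:11 3:3 1:1  a_33=48
q^44  k|44↦f(k): 1:1 2:2 4:4 11:11 22:22 44:44  a_44=84

15, 31, 48, 84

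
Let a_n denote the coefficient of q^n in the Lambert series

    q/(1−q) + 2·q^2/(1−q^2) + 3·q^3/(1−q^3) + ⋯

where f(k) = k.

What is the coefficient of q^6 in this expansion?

[q^6] f(1)=1,f(2)=2,f(3)=3,f(6)=6 ⇒ 12

a_6 = 12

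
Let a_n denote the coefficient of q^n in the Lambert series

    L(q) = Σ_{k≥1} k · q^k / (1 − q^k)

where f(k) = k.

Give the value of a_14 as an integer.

a_14 = 24

q^14  k|14↦f(k): 1:1 2:2 7:7 14:14  a_14=24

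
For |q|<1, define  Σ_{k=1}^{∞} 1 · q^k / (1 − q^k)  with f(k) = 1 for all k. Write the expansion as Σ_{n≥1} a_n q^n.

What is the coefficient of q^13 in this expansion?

n=13: 1·13 13·1  f→[1+1]=2

a_13 = 2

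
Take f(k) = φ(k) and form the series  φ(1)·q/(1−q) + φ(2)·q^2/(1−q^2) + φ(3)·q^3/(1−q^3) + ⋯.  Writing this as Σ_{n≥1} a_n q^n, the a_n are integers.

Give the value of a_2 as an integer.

d|2:{2,1}  Σφ=1+1=2

a_2 = 2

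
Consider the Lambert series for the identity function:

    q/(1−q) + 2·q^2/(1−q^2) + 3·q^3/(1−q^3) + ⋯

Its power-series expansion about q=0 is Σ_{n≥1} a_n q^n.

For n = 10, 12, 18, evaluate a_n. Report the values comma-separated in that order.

[q^10] f(10)=10,f(5)=5,f(2)=2,f(1)=1 ⇒ 18
[q^12] f(1)=1,f(2)=2,f(3)=3,f(4)=4,f(6)=6,f(12)=12 ⇒ 28
q^18  k|18↦f(k): 18:18 9:9 6:6 3:3 2:2 1:1  a_18=39

18, 28, 39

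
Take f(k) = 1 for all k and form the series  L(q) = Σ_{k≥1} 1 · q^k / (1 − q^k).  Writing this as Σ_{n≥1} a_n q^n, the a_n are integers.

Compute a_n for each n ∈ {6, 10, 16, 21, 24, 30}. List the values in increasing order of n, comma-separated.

n=6: 6·1 3·2 2·3 1·6  f→[1+1+1+1]=4
d|10:{10,5,2,1}  Σf=1+1+1+1=4
q^16  k|16↦f(k): 1:1 2:1 4:1 8:1 16:1  a_16=5
q^21  k|21↦f(k): 1:1 3:1 7:1 21:1  a_21=4
d|24:{1,2,3,4,6,8,12,24}  Σf=1+1+1+1+1+1+1+1=8
[q^30] f(1)=1,f(2)=1,f(3)=1,f(5)=1,f(6)=1,f(10)=1,f(15)=1,f(30)=1 ⇒ 8

4, 4, 5, 4, 8, 8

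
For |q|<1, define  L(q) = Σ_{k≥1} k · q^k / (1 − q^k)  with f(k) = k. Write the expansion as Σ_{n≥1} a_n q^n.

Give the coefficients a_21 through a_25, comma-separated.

n=21: 21·1 7·3 3·7 1·21  f→[21+7+3+1]=32
[q^22] f(22)=22,f(11)=11,f(2)=2,f(1)=1 ⇒ 36
d|23:{23,1}  Σf=23+1=24
n=24: 24·1 12·2 8·3 6·4 4·6 3·8 2·12 1·24  f→[24+12+8+6+4+3+2+1]=60
q^25  k|25↦f(k): 1:1 5:5 25:25  a_25=31

32, 36, 24, 60, 31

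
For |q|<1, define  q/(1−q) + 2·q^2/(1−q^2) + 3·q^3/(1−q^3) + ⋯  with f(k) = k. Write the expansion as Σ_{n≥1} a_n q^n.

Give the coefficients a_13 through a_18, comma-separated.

n=13: 13·1 1·13  f→[13+1]=14
d|14:{1,2,7,14}  Σf=1+2+7+14=24
n=15: 1·15 3·5 5·3 15·1  f→[1+3+5+15]=24
[q^16] f(16)=16,f(8)=8,f(4)=4,f(2)=2,f(1)=1 ⇒ 31
n=17: 1·17 17·1  f→[1+17]=18
q^18  k|18↦f(k): 1:1 2:2 3:3 6:6 9:9 18:18  a_18=39

14, 24, 24, 31, 18, 39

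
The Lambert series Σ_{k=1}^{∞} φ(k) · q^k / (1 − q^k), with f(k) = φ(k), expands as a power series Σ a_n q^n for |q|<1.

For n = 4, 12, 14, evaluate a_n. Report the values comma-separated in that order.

n=4: 4·1 2·2 1·4  φ→[2+1+1]=4
d|12:{12,6,4,3,2,1}  Σφ=4+2+2+2+1+1=12
q^14  k|14↦φ(k): 14:6 7:6 2:1 1:1  a_14=14

4, 12, 14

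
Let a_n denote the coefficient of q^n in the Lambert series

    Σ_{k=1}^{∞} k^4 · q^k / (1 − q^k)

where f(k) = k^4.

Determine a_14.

a_14 = 40834

n=14: 1·14 2·7 7·2 14·1  f→[1+16+2401+38416]=40834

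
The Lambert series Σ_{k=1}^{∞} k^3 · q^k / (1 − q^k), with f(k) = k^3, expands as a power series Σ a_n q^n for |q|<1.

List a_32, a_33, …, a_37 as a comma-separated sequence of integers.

q^32  k|32↦f(k): 32:32768 16:4096 8:512 4:64 2:8 1:1  a_32=37449
[q^33] f(33)=35937,f(11)=1331,f(3)=27,f(1)=1 ⇒ 37296
d|34:{34,17,2,1}  Σf=39304+4913+8+1=44226
n=35: 35·1 7·5 5·7 1·35  f→[42875+343+125+1]=43344
[q^36] f(36)=46656,f(18)=5832,f(12)=1728,f(9)=729,f(6)=216,f(4)=64,f(3)=27,f(2)=8,f(1)=1 ⇒ 55261
d|37:{37,1}  Σf=50653+1=50654

37449, 37296, 44226, 43344, 55261, 50654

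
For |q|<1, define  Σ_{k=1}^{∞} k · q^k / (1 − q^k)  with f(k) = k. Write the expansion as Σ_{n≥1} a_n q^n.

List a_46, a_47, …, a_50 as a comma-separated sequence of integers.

72, 48, 124, 57, 93

[q^46] f(46)=46,f(23)=23,f(2)=2,f(1)=1 ⇒ 72
n=47: 47·1 1·47  f→[47+1]=48
q^48  k|48↦f(k): 1:1 2:2 3:3 4:4 6:6 8:8 12:12 16:16 24:24 48:48  a_48=124
n=49: 49·1 7·7 1·49  f→[49+7+1]=57
n=50: 1·50 2·25 5·10 10·5 25·2 50·1  f→[1+2+5+10+25+50]=93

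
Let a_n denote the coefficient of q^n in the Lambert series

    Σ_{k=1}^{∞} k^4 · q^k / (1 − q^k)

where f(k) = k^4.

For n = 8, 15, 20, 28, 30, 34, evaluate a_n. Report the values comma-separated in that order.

d|8:{8,4,2,1}  Σf=4096+256+16+1=4369
[q^15] f(15)=50625,f(5)=625,f(3)=81,f(1)=1 ⇒ 51332
n=20: 1·20 2·10 4·5 5·4 10·2 20·1  f→[1+16+256+625+10000+160000]=170898
[q^28] f(1)=1,f(2)=16,f(4)=256,f(7)=2401,f(14)=38416,f(28)=614656 ⇒ 655746
n=30: 30·1 15·2 10·3 6·5 5·6 3·10 2·15 1·30  f→[810000+50625+10000+1296+625+81+16+1]=872644
q^34  k|34↦f(k): 34:1336336 17:83521 2:16 1:1  a_34=1419874

4369, 51332, 170898, 655746, 872644, 1419874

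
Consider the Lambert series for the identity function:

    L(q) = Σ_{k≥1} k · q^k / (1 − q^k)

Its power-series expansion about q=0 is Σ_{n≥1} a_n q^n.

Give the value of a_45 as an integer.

a_45 = 78

q^45  k|45↦f(k): 1:1 3:3 5:5 9:9 15:15 45:45  a_45=78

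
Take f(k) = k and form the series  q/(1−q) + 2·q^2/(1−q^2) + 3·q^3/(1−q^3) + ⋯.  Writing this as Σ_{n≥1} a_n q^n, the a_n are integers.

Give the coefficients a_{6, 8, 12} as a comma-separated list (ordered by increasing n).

d|6:{6,3,2,1}  Σf=6+3+2+1=12
[q^8] f(1)=1,f(2)=2,f(4)=4,f(8)=8 ⇒ 15
d|12:{12,6,4,3,2,1}  Σf=12+6+4+3+2+1=28

12, 15, 28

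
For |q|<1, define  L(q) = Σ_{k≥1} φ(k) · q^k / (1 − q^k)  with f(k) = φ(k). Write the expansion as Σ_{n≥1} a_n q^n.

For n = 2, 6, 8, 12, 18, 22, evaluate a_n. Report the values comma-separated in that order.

d|2:{2,1}  Σφ=1+1=2
d|6:{1,2,3,6}  Σφ=1+1+2+2=6
d|8:{1,2,4,8}  Σφ=1+1+2+4=8
d|12:{12,6,4,3,2,1}  Σφ=4+2+2+2+1+1=12
d|18:{1,2,3,6,9,18}  Σφ=1+1+2+2+6+6=18
q^22  k|22↦φ(k): 1:1 2:1 11:10 22:10  a_22=22

2, 6, 8, 12, 18, 22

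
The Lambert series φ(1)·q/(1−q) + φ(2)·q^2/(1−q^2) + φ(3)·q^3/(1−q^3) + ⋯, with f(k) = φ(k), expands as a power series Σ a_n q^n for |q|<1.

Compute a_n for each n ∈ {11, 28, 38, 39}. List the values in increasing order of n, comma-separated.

[q^11] φ(11)=10,φ(1)=1 ⇒ 11
d|28:{28,14,7,4,2,1}  Σφ=12+6+6+2+1+1=28
q^38  k|38↦φ(k): 38:18 19:18 2:1 1:1  a_38=38
n=39: 39·1 13·3 3·13 1·39  φ→[24+12+2+1]=39

11, 28, 38, 39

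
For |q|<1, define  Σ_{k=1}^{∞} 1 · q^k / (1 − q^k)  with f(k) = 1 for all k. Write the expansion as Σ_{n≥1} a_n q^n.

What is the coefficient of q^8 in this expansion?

q^8  k|8↦f(k): 8:1 4:1 2:1 1:1  a_8=4

a_8 = 4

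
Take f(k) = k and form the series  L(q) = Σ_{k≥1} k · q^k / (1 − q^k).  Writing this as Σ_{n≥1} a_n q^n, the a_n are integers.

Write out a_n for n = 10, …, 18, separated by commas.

18, 12, 28, 14, 24, 24, 31, 18, 39

q^10  k|10↦f(k): 1:1 2:2 5:5 10:10  a_10=18
[q^11] f(1)=1,f(11)=11 ⇒ 12
q^12  k|12↦f(k): 12:12 6:6 4:4 3:3 2:2 1:1  a_12=28
[q^13] f(1)=1,f(13)=13 ⇒ 14
[q^14] f(14)=14,f(7)=7,f(2)=2,f(1)=1 ⇒ 24
n=15: 15·1 5·3 3·5 1·15  f→[15+5+3+1]=24
[q^16] f(1)=1,f(2)=2,f(4)=4,f(8)=8,f(16)=16 ⇒ 31
[q^17] f(17)=17,f(1)=1 ⇒ 18
[q^18] f(1)=1,f(2)=2,f(3)=3,f(6)=6,f(9)=9,f(18)=18 ⇒ 39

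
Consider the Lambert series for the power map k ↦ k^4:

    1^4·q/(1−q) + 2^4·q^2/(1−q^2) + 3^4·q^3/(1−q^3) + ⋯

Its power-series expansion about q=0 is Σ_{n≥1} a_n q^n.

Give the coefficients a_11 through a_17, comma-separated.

n=11: 11·1 1·11  f→[14641+1]=14642
q^12  k|12↦f(k): 12:20736 6:1296 4:256 3:81 2:16 1:1  a_12=22386
n=13: 13·1 1·13  f→[28561+1]=28562
q^14  k|14↦f(k): 14:38416 7:2401 2:16 1:1  a_14=40834
[q^15] f(1)=1,f(3)=81,f(5)=625,f(15)=50625 ⇒ 51332
n=16: 16·1 8·2 4·4 2·8 1·16  f→[65536+4096+256+16+1]=69905
d|17:{1,17}  Σf=1+83521=83522

14642, 22386, 28562, 40834, 51332, 69905, 83522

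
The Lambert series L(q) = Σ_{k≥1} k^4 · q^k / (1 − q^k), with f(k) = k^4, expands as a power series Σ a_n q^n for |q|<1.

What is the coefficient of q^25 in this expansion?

n=25: 1·25 5·5 25·1  f→[1+625+390625]=391251

a_25 = 391251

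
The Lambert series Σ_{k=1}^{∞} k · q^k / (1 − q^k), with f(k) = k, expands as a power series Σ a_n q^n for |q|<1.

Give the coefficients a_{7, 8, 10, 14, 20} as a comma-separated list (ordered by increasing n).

[q^7] f(7)=7,f(1)=1 ⇒ 8
n=8: 8·1 4·2 2·4 1·8  f→[8+4+2+1]=15
n=10: 10·1 5·2 2·5 1·10  f→[10+5+2+1]=18
n=14: 14·1 7·2 2·7 1·14  f→[14+7+2+1]=24
d|20:{20,10,5,4,2,1}  Σf=20+10+5+4+2+1=42

8, 15, 18, 24, 42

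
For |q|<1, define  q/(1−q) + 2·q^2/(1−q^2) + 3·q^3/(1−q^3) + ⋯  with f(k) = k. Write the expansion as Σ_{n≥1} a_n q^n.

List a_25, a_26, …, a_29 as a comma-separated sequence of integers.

31, 42, 40, 56, 30

[q^25] f(25)=25,f(5)=5,f(1)=1 ⇒ 31
q^26  k|26↦f(k): 1:1 2:2 13:13 26:26  a_26=42
d|27:{27,9,3,1}  Σf=27+9+3+1=40
d|28:{28,14,7,4,2,1}  Σf=28+14+7+4+2+1=56
[q^29] f(1)=1,f(29)=29 ⇒ 30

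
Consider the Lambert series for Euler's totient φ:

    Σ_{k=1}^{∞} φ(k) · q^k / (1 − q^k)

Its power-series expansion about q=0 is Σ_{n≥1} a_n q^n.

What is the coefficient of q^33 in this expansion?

n=33: 33·1 11·3 3·11 1·33  φ→[20+10+2+1]=33

a_33 = 33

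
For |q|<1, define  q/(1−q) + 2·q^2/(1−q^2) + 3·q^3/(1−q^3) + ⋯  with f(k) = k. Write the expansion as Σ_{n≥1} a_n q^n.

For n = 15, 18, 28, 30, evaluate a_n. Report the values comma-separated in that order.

n=15: 1·15 3·5 5·3 15·1  f→[1+3+5+15]=24
q^18  k|18↦f(k): 18:18 9:9 6:6 3:3 2:2 1:1  a_18=39
[q^28] f(28)=28,f(14)=14,f(7)=7,f(4)=4,f(2)=2,f(1)=1 ⇒ 56
d|30:{1,2,3,5,6,10,15,30}  Σf=1+2+3+5+6+10+15+30=72

24, 39, 56, 72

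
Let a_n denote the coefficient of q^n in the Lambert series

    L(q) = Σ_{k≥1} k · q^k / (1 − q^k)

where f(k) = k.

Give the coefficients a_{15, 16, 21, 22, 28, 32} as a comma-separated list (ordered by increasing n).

24, 31, 32, 36, 56, 63

d|15:{1,3,5,15}  Σf=1+3+5+15=24
d|16:{16,8,4,2,1}  Σf=16+8+4+2+1=31
n=21: 21·1 7·3 3·7 1·21  f→[21+7+3+1]=32
d|22:{1,2,11,22}  Σf=1+2+11+22=36
d|28:{1,2,4,7,14,28}  Σf=1+2+4+7+14+28=56
d|32:{1,2,4,8,16,32}  Σf=1+2+4+8+16+32=63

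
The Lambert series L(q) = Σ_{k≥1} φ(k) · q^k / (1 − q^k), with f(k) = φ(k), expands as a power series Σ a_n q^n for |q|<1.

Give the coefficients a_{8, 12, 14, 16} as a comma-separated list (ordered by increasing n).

d|8:{1,2,4,8}  Σφ=1+1+2+4=8
[q^12] φ(12)=4,φ(6)=2,φ(4)=2,φ(3)=2,φ(2)=1,φ(1)=1 ⇒ 12
[q^14] φ(1)=1,φ(2)=1,φ(7)=6,φ(14)=6 ⇒ 14
q^16  k|16↦φ(k): 1:1 2:1 4:2 8:4 16:8  a_16=16

8, 12, 14, 16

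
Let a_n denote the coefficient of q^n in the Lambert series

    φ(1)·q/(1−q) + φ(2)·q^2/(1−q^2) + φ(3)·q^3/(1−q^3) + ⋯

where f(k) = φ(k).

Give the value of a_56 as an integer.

d|56:{1,2,4,7,8,14,28,56}  Σφ=1+1+2+6+4+6+12+24=56

a_56 = 56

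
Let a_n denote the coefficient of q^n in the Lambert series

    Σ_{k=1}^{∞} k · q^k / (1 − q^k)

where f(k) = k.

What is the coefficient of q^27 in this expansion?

a_27 = 40

[q^27] f(1)=1,f(3)=3,f(9)=9,f(27)=27 ⇒ 40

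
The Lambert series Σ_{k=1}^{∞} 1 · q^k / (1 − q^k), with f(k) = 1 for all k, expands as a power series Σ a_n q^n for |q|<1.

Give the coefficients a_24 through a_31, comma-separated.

8, 3, 4, 4, 6, 2, 8, 2

d|24:{24,12,8,6,4,3,2,1}  Σf=1+1+1+1+1+1+1+1=8
q^25  k|25↦f(k): 25:1 5:1 1:1  a_25=3
d|26:{26,13,2,1}  Σf=1+1+1+1=4
d|27:{27,9,3,1}  Σf=1+1+1+1=4
q^28  k|28↦f(k): 1:1 2:1 4:1 7:1 14:1 28:1  a_28=6
n=29: 29·1 1·29  f→[1+1]=2
q^30  k|30↦f(k): 1:1 2:1 3:1 5:1 6:1 10:1 15:1 30:1  a_30=8
[q^31] f(1)=1,f(31)=1 ⇒ 2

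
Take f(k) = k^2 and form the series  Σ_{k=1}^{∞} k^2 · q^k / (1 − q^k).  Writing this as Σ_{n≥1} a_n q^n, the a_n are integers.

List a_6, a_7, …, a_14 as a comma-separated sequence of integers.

50, 50, 85, 91, 130, 122, 210, 170, 250

q^6  k|6↦f(k): 1:1 2:4 3:9 6:36  a_6=50
q^7  k|7↦f(k): 1:1 7:49  a_7=50
[q^8] f(1)=1,f(2)=4,f(4)=16,f(8)=64 ⇒ 85
[q^9] f(9)=81,f(3)=9,f(1)=1 ⇒ 91
[q^10] f(10)=100,f(5)=25,f(2)=4,f(1)=1 ⇒ 130
q^11  k|11↦f(k): 11:121 1:1  a_11=122
d|12:{1,2,3,4,6,12}  Σf=1+4+9+16+36+144=210
d|13:{1,13}  Σf=1+169=170
[q^14] f(14)=196,f(7)=49,f(2)=4,f(1)=1 ⇒ 250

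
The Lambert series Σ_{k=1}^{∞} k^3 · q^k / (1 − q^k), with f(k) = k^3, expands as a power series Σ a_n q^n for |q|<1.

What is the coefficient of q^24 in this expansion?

a_24 = 16380

d|24:{24,12,8,6,4,3,2,1}  Σf=13824+1728+512+216+64+27+8+1=16380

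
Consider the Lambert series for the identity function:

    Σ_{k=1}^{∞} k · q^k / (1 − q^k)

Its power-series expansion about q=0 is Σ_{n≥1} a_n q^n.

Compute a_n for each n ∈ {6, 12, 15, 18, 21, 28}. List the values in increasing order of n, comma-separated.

d|6:{6,3,2,1}  Σf=6+3+2+1=12
n=12: 12·1 6·2 4·3 3·4 2·6 1·12  f→[12+6+4+3+2+1]=28
q^15  k|15↦f(k): 1:1 3:3 5:5 15:15  a_15=24
q^18  k|18↦f(k): 1:1 2:2 3:3 6:6 9:9 18:18  a_18=39
[q^21] f(1)=1,f(3)=3,f(7)=7,f(21)=21 ⇒ 32
n=28: 1·28 2·14 4·7 7·4 14·2 28·1  f→[1+2+4+7+14+28]=56

12, 28, 24, 39, 32, 56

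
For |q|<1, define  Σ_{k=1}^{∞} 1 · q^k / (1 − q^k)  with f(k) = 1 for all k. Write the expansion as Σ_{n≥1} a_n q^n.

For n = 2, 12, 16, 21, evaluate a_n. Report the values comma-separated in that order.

2, 6, 5, 4

[q^2] f(2)=1,f(1)=1 ⇒ 2
d|12:{12,6,4,3,2,1}  Σf=1+1+1+1+1+1=6
d|16:{16,8,4,2,1}  Σf=1+1+1+1+1=5
[q^21] f(1)=1,f(3)=1,f(7)=1,f(21)=1 ⇒ 4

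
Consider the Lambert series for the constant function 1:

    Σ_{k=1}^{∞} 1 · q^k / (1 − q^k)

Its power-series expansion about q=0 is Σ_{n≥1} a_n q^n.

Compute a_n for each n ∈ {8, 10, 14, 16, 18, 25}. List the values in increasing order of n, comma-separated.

[q^8] f(1)=1,f(2)=1,f(4)=1,f(8)=1 ⇒ 4
[q^10] f(1)=1,f(2)=1,f(5)=1,f(10)=1 ⇒ 4
q^14  k|14↦f(k): 14:1 7:1 2:1 1:1  a_14=4
n=16: 16·1 8·2 4·4 2·8 1·16  f→[1+1+1+1+1]=5
q^18  k|18↦f(k): 18:1 9:1 6:1 3:1 2:1 1:1  a_18=6
d|25:{25,5,1}  Σf=1+1+1=3

4, 4, 4, 5, 6, 3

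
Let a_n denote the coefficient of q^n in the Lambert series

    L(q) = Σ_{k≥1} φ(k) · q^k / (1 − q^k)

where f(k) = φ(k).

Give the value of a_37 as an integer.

q^37  k|37↦φ(k): 37:36 1:1  a_37=37

a_37 = 37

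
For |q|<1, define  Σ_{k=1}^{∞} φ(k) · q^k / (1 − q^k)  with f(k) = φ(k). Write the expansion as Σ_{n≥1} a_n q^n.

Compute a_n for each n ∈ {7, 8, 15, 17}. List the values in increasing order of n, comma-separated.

d|7:{7,1}  Σφ=6+1=7
q^8  k|8↦φ(k): 1:1 2:1 4:2 8:4  a_8=8
d|15:{1,3,5,15}  Σφ=1+2+4+8=15
q^17  k|17↦φ(k): 17:16 1:1  a_17=17

7, 8, 15, 17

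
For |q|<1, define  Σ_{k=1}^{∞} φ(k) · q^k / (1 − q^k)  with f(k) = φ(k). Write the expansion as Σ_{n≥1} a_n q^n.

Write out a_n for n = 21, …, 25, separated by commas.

d|21:{1,3,7,21}  Σφ=1+2+6+12=21
d|22:{22,11,2,1}  Σφ=10+10+1+1=22
[q^23] φ(23)=22,φ(1)=1 ⇒ 23
q^24  k|24↦φ(k): 1:1 2:1 3:2 4:2 6:2 8:4 12:4 24:8  a_24=24
q^25  k|25↦φ(k): 1:1 5:4 25:20  a_25=25

21, 22, 23, 24, 25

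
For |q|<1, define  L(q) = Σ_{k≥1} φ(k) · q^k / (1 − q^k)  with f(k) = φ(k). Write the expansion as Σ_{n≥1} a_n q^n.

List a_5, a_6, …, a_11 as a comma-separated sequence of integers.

d|5:{5,1}  Σφ=4+1=5
d|6:{1,2,3,6}  Σφ=1+1+2+2=6
d|7:{7,1}  Σφ=6+1=7
q^8  k|8↦φ(k): 1:1 2:1 4:2 8:4  a_8=8
n=9: 9·1 3·3 1·9  φ→[6+2+1]=9
d|10:{10,5,2,1}  Σφ=4+4+1+1=10
n=11: 11·1 1·11  φ→[10+1]=11

5, 6, 7, 8, 9, 10, 11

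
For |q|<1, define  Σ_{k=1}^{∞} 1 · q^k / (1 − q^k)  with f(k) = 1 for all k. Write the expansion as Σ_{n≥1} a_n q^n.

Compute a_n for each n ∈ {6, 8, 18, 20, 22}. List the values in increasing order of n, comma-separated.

4, 4, 6, 6, 4

[q^6] f(1)=1,f(2)=1,f(3)=1,f(6)=1 ⇒ 4
q^8  k|8↦f(k): 8:1 4:1 2:1 1:1  a_8=4
[q^18] f(1)=1,f(2)=1,f(3)=1,f(6)=1,f(9)=1,f(18)=1 ⇒ 6
n=20: 20·1 10·2 5·4 4·5 2·10 1·20  f→[1+1+1+1+1+1]=6
n=22: 1·22 2·11 11·2 22·1  f→[1+1+1+1]=4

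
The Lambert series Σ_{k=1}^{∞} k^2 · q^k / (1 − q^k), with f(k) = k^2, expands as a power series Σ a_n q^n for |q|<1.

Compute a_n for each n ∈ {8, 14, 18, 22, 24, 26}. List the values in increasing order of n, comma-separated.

85, 250, 455, 610, 850, 850

n=8: 1·8 2·4 4·2 8·1  f→[1+4+16+64]=85
n=14: 1·14 2·7 7·2 14·1  f→[1+4+49+196]=250
d|18:{18,9,6,3,2,1}  Σf=324+81+36+9+4+1=455
q^22  k|22↦f(k): 22:484 11:121 2:4 1:1  a_22=610
[q^24] f(1)=1,f(2)=4,f(3)=9,f(4)=16,f(6)=36,f(8)=64,f(12)=144,f(24)=576 ⇒ 850
q^26  k|26↦f(k): 26:676 13:169 2:4 1:1  a_26=850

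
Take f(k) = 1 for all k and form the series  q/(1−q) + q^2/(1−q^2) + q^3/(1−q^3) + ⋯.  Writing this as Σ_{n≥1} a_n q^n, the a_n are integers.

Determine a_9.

a_9 = 3

q^9  k|9↦f(k): 1:1 3:1 9:1  a_9=3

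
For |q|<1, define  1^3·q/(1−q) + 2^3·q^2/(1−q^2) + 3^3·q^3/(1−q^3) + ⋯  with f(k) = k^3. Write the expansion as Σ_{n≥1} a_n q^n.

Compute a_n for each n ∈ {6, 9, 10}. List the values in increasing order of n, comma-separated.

252, 757, 1134

n=6: 1·6 2·3 3·2 6·1  f→[1+8+27+216]=252
d|9:{9,3,1}  Σf=729+27+1=757
[q^10] f(1)=1,f(2)=8,f(5)=125,f(10)=1000 ⇒ 1134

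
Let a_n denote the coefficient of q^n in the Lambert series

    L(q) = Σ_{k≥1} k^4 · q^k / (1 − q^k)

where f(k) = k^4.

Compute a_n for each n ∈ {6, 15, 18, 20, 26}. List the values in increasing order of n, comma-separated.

n=6: 6·1 3·2 2·3 1·6  f→[1296+81+16+1]=1394
[q^15] f(1)=1,f(3)=81,f(5)=625,f(15)=50625 ⇒ 51332
q^18  k|18↦f(k): 1:1 2:16 3:81 6:1296 9:6561 18:104976  a_18=112931
d|20:{1,2,4,5,10,20}  Σf=1+16+256+625+10000+160000=170898
[q^26] f(1)=1,f(2)=16,f(13)=28561,f(26)=456976 ⇒ 485554

1394, 51332, 112931, 170898, 485554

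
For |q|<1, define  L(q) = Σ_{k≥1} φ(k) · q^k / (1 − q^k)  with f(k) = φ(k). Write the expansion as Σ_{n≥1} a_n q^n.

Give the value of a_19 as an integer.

n=19: 19·1 1·19  φ→[18+1]=19

a_19 = 19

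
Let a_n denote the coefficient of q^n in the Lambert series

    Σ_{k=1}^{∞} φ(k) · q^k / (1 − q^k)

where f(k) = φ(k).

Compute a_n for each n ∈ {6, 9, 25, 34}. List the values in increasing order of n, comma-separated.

d|6:{1,2,3,6}  Σφ=1+1+2+2=6
q^9  k|9↦φ(k): 1:1 3:2 9:6  a_9=9
n=25: 25·1 5·5 1·25  φ→[20+4+1]=25
q^34  k|34↦φ(k): 34:16 17:16 2:1 1:1  a_34=34

6, 9, 25, 34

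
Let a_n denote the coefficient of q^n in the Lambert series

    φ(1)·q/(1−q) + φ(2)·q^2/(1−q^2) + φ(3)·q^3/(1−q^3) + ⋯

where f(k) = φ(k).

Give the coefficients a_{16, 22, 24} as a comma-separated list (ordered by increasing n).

n=16: 1·16 2·8 4·4 8·2 16·1  φ→[1+1+2+4+8]=16
d|22:{1,2,11,22}  Σφ=1+1+10+10=22
q^24  k|24↦φ(k): 24:8 12:4 8:4 6:2 4:2 3:2 2:1 1:1  a_24=24

16, 22, 24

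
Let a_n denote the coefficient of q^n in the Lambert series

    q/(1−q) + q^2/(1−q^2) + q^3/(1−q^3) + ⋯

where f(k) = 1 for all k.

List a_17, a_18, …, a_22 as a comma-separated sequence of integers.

2, 6, 2, 6, 4, 4

q^17  k|17↦f(k): 1:1 17:1  a_17=2
q^18  k|18↦f(k): 18:1 9:1 6:1 3:1 2:1 1:1  a_18=6
d|19:{19,1}  Σf=1+1=2
n=20: 20·1 10·2 5·4 4·5 2·10 1·20  f→[1+1+1+1+1+1]=6
q^21  k|21↦f(k): 21:1 7:1 3:1 1:1  a_21=4
[q^22] f(1)=1,f(2)=1,f(11)=1,f(22)=1 ⇒ 4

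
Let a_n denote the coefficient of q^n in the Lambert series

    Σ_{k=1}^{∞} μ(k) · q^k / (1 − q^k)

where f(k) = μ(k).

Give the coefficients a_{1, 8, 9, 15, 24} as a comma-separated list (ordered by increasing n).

n=1: 1·1  μ→[1]=1
d|8:{1,2,4,8}  Σμ=1+(-1)+0+0=0
q^9  k|9↦μ(k): 1:1 3:-1 9:0  a_9=0
d|15:{1,3,5,15}  Σμ=1+(-1)+(-1)+1=0
q^24  k|24↦μ(k): 1:1 2:-1 3:-1 4:0 6:1 8:0 12:0 24:0  a_24=0

1, 0, 0, 0, 0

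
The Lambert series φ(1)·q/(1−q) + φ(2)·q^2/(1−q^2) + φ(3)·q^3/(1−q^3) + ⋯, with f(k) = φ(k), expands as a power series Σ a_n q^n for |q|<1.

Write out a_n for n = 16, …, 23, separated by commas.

d|16:{16,8,4,2,1}  Σφ=8+4+2+1+1=16
q^17  k|17↦φ(k): 1:1 17:16  a_17=17
q^18  k|18↦φ(k): 18:6 9:6 6:2 3:2 2:1 1:1  a_18=18
q^19  k|19↦φ(k): 19:18 1:1  a_19=19
d|20:{1,2,4,5,10,20}  Σφ=1+1+2+4+4+8=20
[q^21] φ(21)=12,φ(7)=6,φ(3)=2,φ(1)=1 ⇒ 21
[q^22] φ(22)=10,φ(11)=10,φ(2)=1,φ(1)=1 ⇒ 22
q^23  k|23↦φ(k): 23:22 1:1  a_23=23

16, 17, 18, 19, 20, 21, 22, 23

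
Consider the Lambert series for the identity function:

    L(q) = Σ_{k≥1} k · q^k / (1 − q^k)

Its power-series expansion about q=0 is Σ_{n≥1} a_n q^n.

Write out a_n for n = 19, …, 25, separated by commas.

d|19:{19,1}  Σf=19+1=20
[q^20] f(1)=1,f(2)=2,f(4)=4,f(5)=5,f(10)=10,f(20)=20 ⇒ 42
n=21: 1·21 3·7 7·3 21·1  f→[1+3+7+21]=32
[q^22] f(1)=1,f(2)=2,f(11)=11,f(22)=22 ⇒ 36
n=23: 1·23 23·1  f→[1+23]=24
q^24  k|24↦f(k): 24:24 12:12 8:8 6:6 4:4 3:3 2:2 1:1  a_24=60
[q^25] f(1)=1,f(5)=5,f(25)=25 ⇒ 31

20, 42, 32, 36, 24, 60, 31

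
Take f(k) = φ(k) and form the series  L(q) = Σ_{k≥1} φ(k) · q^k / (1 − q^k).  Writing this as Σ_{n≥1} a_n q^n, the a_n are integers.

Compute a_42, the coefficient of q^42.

[q^42] φ(42)=12,φ(21)=12,φ(14)=6,φ(7)=6,φ(6)=2,φ(3)=2,φ(2)=1,φ(1)=1 ⇒ 42

a_42 = 42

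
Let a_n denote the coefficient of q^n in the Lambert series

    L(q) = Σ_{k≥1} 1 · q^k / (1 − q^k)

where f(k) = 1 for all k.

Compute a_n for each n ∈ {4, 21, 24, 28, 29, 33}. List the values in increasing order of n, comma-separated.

3, 4, 8, 6, 2, 4

[q^4] f(1)=1,f(2)=1,f(4)=1 ⇒ 3
[q^21] f(1)=1,f(3)=1,f(7)=1,f(21)=1 ⇒ 4
d|24:{1,2,3,4,6,8,12,24}  Σf=1+1+1+1+1+1+1+1=8
d|28:{28,14,7,4,2,1}  Σf=1+1+1+1+1+1=6
q^29  k|29↦f(k): 29:1 1:1  a_29=2
d|33:{33,11,3,1}  Σf=1+1+1+1=4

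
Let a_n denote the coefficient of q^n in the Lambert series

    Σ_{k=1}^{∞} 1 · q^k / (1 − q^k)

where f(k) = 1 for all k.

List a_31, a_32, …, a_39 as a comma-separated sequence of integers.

2, 6, 4, 4, 4, 9, 2, 4, 4

d|31:{1,31}  Σf=1+1=2
q^32  k|32↦f(k): 32:1 16:1 8:1 4:1 2:1 1:1  a_32=6
[q^33] f(33)=1,f(11)=1,f(3)=1,f(1)=1 ⇒ 4
[q^34] f(1)=1,f(2)=1,f(17)=1,f(34)=1 ⇒ 4
n=35: 35·1 7·5 5·7 1·35  f→[1+1+1+1]=4
q^36  k|36↦f(k): 36:1 18:1 12:1 9:1 6:1 4:1 3:1 2:1 1:1  a_36=9
[q^37] f(37)=1,f(1)=1 ⇒ 2
d|38:{1,2,19,38}  Σf=1+1+1+1=4
n=39: 39·1 13·3 3·13 1·39  f→[1+1+1+1]=4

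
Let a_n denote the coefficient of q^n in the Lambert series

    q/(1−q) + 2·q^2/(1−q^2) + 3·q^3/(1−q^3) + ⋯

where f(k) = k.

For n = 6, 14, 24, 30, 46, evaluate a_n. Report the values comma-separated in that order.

12, 24, 60, 72, 72

[q^6] f(6)=6,f(3)=3,f(2)=2,f(1)=1 ⇒ 12
q^14  k|14↦f(k): 14:14 7:7 2:2 1:1  a_14=24
n=24: 1·24 2·12 3·8 4·6 6·4 8·3 12·2 24·1  f→[1+2+3+4+6+8+12+24]=60
[q^30] f(1)=1,f(2)=2,f(3)=3,f(5)=5,f(6)=6,f(10)=10,f(15)=15,f(30)=30 ⇒ 72
[q^46] f(1)=1,f(2)=2,f(23)=23,f(46)=46 ⇒ 72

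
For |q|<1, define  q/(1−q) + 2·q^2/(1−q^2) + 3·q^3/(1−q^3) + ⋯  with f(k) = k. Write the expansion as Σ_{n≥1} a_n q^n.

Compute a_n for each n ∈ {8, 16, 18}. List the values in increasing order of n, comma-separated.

[q^8] f(1)=1,f(2)=2,f(4)=4,f(8)=8 ⇒ 15
d|16:{1,2,4,8,16}  Σf=1+2+4+8+16=31
d|18:{18,9,6,3,2,1}  Σf=18+9+6+3+2+1=39

15, 31, 39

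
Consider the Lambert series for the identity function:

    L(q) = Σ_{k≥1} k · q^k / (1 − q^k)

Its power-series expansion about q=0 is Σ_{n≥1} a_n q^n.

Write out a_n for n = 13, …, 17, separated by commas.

[q^13] f(1)=1,f(13)=13 ⇒ 14
q^14  k|14↦f(k): 14:14 7:7 2:2 1:1  a_14=24
q^15  k|15↦f(k): 1:1 3:3 5:5 15:15  a_15=24
d|16:{1,2,4,8,16}  Σf=1+2+4+8+16=31
q^17  k|17↦f(k): 17:17 1:1  a_17=18

14, 24, 24, 31, 18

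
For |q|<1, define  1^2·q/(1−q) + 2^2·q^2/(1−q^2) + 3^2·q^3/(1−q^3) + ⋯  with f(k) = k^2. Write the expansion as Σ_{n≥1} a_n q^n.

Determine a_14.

d|14:{1,2,7,14}  Σf=1+4+49+196=250

a_14 = 250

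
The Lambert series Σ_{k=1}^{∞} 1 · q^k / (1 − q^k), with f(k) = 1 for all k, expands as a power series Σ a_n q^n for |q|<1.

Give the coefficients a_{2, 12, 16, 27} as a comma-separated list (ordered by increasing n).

2, 6, 5, 4

n=2: 1·2 2·1  f→[1+1]=2
n=12: 12·1 6·2 4·3 3·4 2·6 1·12  f→[1+1+1+1+1+1]=6
q^16  k|16↦f(k): 1:1 2:1 4:1 8:1 16:1  a_16=5
q^27  k|27↦f(k): 27:1 9:1 3:1 1:1  a_27=4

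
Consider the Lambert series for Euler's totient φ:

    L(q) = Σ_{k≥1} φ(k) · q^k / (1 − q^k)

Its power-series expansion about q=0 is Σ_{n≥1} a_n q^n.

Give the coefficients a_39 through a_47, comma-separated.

q^39  k|39↦φ(k): 39:24 13:12 3:2 1:1  a_39=39
[q^40] φ(1)=1,φ(2)=1,φ(4)=2,φ(5)=4,φ(8)=4,φ(10)=4,φ(20)=8,φ(40)=16 ⇒ 40
n=41: 41·1 1·41  φ→[40+1]=41
q^42  k|42↦φ(k): 42:12 21:12 14:6 7:6 6:2 3:2 2:1 1:1  a_42=42
q^43  k|43↦φ(k): 1:1 43:42  a_43=43
q^44  k|44↦φ(k): 44:20 22:10 11:10 4:2 2:1 1:1  a_44=44
d|45:{45,15,9,5,3,1}  Σφ=24+8+6+4+2+1=45
q^46  k|46↦φ(k): 46:22 23:22 2:1 1:1  a_46=46
d|47:{47,1}  Σφ=46+1=47

39, 40, 41, 42, 43, 44, 45, 46, 47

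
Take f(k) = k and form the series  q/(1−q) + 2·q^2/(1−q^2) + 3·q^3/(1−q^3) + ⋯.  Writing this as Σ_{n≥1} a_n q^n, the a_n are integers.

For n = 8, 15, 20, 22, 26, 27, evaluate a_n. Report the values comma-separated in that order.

15, 24, 42, 36, 42, 40

[q^8] f(8)=8,f(4)=4,f(2)=2,f(1)=1 ⇒ 15
q^15  k|15↦f(k): 15:15 5:5 3:3 1:1  a_15=24
q^20  k|20↦f(k): 20:20 10:10 5:5 4:4 2:2 1:1  a_20=42
d|22:{1,2,11,22}  Σf=1+2+11+22=36
q^26  k|26↦f(k): 26:26 13:13 2:2 1:1  a_26=42
q^27  k|27↦f(k): 27:27 9:9 3:3 1:1  a_27=40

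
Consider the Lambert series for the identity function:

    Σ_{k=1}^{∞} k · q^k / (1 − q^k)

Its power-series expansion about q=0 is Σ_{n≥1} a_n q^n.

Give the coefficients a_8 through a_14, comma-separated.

15, 13, 18, 12, 28, 14, 24

n=8: 8·1 4·2 2·4 1·8  f→[8+4+2+1]=15
d|9:{9,3,1}  Σf=9+3+1=13
n=10: 1·10 2·5 5·2 10·1  f→[1+2+5+10]=18
q^11  k|11↦f(k): 1:1 11:11  a_11=12
d|12:{1,2,3,4,6,12}  Σf=1+2+3+4+6+12=28
d|13:{13,1}  Σf=13+1=14
d|14:{1,2,7,14}  Σf=1+2+7+14=24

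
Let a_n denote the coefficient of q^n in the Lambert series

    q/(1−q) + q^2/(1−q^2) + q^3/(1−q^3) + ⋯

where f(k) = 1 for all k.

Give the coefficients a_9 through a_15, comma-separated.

[q^9] f(9)=1,f(3)=1,f(1)=1 ⇒ 3
d|10:{1,2,5,10}  Σf=1+1+1+1=4
q^11  k|11↦f(k): 11:1 1:1  a_11=2
n=12: 1·12 2·6 3·4 4·3 6·2 12·1  f→[1+1+1+1+1+1]=6
q^13  k|13↦f(k): 13:1 1:1  a_13=2
n=14: 14·1 7·2 2·7 1·14  f→[1+1+1+1]=4
d|15:{15,5,3,1}  Σf=1+1+1+1=4

3, 4, 2, 6, 2, 4, 4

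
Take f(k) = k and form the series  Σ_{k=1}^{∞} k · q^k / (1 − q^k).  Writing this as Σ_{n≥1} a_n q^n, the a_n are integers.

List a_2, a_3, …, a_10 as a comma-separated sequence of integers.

3, 4, 7, 6, 12, 8, 15, 13, 18

q^2  k|2↦f(k): 1:1 2:2  a_2=3
n=3: 3·1 1·3  f→[3+1]=4
q^4  k|4↦f(k): 4:4 2:2 1:1  a_4=7
q^5  k|5↦f(k): 1:1 5:5  a_5=6
[q^6] f(6)=6,f(3)=3,f(2)=2,f(1)=1 ⇒ 12
[q^7] f(1)=1,f(7)=7 ⇒ 8
d|8:{8,4,2,1}  Σf=8+4+2+1=15
d|9:{9,3,1}  Σf=9+3+1=13
q^10  k|10↦f(k): 10:10 5:5 2:2 1:1  a_10=18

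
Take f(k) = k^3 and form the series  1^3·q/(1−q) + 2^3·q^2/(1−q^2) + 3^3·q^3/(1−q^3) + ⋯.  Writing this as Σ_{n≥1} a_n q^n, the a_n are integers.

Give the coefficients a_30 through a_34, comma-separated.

d|30:{1,2,3,5,6,10,15,30}  Σf=1+8+27+125+216+1000+3375+27000=31752
n=31: 31·1 1·31  f→[29791+1]=29792
[q^32] f(1)=1,f(2)=8,f(4)=64,f(8)=512,f(16)=4096,f(32)=32768 ⇒ 37449
q^33  k|33↦f(k): 1:1 3:27 11:1331 33:35937  a_33=37296
n=34: 1·34 2·17 17·2 34·1  f→[1+8+4913+39304]=44226

31752, 29792, 37449, 37296, 44226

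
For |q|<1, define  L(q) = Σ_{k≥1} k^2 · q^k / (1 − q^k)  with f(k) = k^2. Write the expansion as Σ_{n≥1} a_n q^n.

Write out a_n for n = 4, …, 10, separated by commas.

[q^4] f(4)=16,f(2)=4,f(1)=1 ⇒ 21
n=5: 1·5 5·1  f→[1+25]=26
n=6: 1·6 2·3 3·2 6·1  f→[1+4+9+36]=50
[q^7] f(7)=49,f(1)=1 ⇒ 50
n=8: 1·8 2·4 4·2 8·1  f→[1+4+16+64]=85
n=9: 9·1 3·3 1·9  f→[81+9+1]=91
q^10  k|10↦f(k): 10:100 5:25 2:4 1:1  a_10=130

21, 26, 50, 50, 85, 91, 130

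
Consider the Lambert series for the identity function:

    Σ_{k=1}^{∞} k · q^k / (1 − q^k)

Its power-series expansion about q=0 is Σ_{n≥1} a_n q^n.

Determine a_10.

q^10  k|10↦f(k): 1:1 2:2 5:5 10:10  a_10=18

a_10 = 18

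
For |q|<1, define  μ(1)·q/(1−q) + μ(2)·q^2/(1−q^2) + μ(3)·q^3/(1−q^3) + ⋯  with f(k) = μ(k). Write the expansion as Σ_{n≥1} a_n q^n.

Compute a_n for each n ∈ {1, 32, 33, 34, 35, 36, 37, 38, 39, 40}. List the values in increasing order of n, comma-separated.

1, 0, 0, 0, 0, 0, 0, 0, 0, 0

q^1  k|1↦μ(k): 1:1  a_1=1
n=32: 1·32 2·16 4·8 8·4 16·2 32·1  μ→[1+(-1)+0+0+0+0]=0
d|33:{33,11,3,1}  Σμ=1+(-1)+(-1)+1=0
q^34  k|34↦μ(k): 34:1 17:-1 2:-1 1:1  a_34=0
d|35:{35,7,5,1}  Σμ=1+(-1)+(-1)+1=0
q^36  k|36↦μ(k): 36:0 18:0 12:0 9:0 6:1 4:0 3:-1 2:-1 1:1  a_36=0
q^37  k|37↦μ(k): 37:-1 1:1  a_37=0
n=38: 38·1 19·2 2·19 1·38  μ→[1+(-1)+(-1)+1]=0
q^39  k|39↦μ(k): 1:1 3:-1 13:-1 39:1  a_39=0
n=40: 40·1 20·2 10·4 8·5 5·8 4·10 2·20 1·40  μ→[0+0+1+0+(-1)+0+(-1)+1]=0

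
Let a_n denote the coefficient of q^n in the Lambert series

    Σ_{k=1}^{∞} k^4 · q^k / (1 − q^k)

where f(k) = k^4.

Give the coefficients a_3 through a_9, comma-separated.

n=3: 1·3 3·1  f→[1+81]=82
d|4:{1,2,4}  Σf=1+16+256=273
n=5: 5·1 1·5  f→[625+1]=626
d|6:{1,2,3,6}  Σf=1+16+81+1296=1394
q^7  k|7↦f(k): 7:2401 1:1  a_7=2402
n=8: 1·8 2·4 4·2 8·1  f→[1+16+256+4096]=4369
q^9  k|9↦f(k): 9:6561 3:81 1:1  a_9=6643

82, 273, 626, 1394, 2402, 4369, 6643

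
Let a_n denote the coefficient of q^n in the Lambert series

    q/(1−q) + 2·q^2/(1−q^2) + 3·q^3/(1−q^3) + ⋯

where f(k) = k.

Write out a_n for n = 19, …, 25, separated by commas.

20, 42, 32, 36, 24, 60, 31

n=19: 1·19 19·1  f→[1+19]=20
n=20: 20·1 10·2 5·4 4·5 2·10 1·20  f→[20+10+5+4+2+1]=42
n=21: 1·21 3·7 7·3 21·1  f→[1+3+7+21]=32
[q^22] f(22)=22,f(11)=11,f(2)=2,f(1)=1 ⇒ 36
[q^23] f(23)=23,f(1)=1 ⇒ 24
[q^24] f(1)=1,f(2)=2,f(3)=3,f(4)=4,f(6)=6,f(8)=8,f(12)=12,f(24)=24 ⇒ 60
q^25  k|25↦f(k): 25:25 5:5 1:1  a_25=31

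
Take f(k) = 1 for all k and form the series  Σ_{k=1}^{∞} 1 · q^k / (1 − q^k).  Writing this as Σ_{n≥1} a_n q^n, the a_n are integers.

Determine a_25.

n=25: 1·25 5·5 25·1  f→[1+1+1]=3

a_25 = 3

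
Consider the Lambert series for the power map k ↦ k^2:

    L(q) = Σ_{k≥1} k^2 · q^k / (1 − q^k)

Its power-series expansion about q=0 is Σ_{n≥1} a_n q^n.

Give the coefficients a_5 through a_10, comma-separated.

d|5:{1,5}  Σf=1+25=26
n=6: 1·6 2·3 3·2 6·1  f→[1+4+9+36]=50
d|7:{1,7}  Σf=1+49=50
[q^8] f(1)=1,f(2)=4,f(4)=16,f(8)=64 ⇒ 85
[q^9] f(1)=1,f(3)=9,f(9)=81 ⇒ 91
d|10:{1,2,5,10}  Σf=1+4+25+100=130

26, 50, 50, 85, 91, 130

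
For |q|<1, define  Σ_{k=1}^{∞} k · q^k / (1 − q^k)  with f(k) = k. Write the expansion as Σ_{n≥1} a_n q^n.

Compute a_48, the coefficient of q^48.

a_48 = 124

n=48: 1·48 2·24 3·16 4·12 6·8 8·6 12·4 16·3 24·2 48·1  f→[1+2+3+4+6+8+12+16+24+48]=124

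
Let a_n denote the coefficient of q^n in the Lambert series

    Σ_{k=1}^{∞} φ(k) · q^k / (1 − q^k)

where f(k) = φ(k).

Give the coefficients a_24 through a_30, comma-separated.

[q^24] φ(1)=1,φ(2)=1,φ(3)=2,φ(4)=2,φ(6)=2,φ(8)=4,φ(12)=4,φ(24)=8 ⇒ 24
n=25: 1·25 5·5 25·1  φ→[1+4+20]=25
n=26: 26·1 13·2 2·13 1·26  φ→[12+12+1+1]=26
n=27: 27·1 9·3 3·9 1·27  φ→[18+6+2+1]=27
q^28  k|28↦φ(k): 1:1 2:1 4:2 7:6 14:6 28:12  a_28=28
q^29  k|29↦φ(k): 1:1 29:28  a_29=29
[q^30] φ(30)=8,φ(15)=8,φ(10)=4,φ(6)=2,φ(5)=4,φ(3)=2,φ(2)=1,φ(1)=1 ⇒ 30

24, 25, 26, 27, 28, 29, 30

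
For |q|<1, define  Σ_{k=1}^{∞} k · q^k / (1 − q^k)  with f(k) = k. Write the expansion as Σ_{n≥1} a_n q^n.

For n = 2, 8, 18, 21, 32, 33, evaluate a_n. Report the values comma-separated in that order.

[q^2] f(1)=1,f(2)=2 ⇒ 3
n=8: 1·8 2·4 4·2 8·1  f→[1+2+4+8]=15
q^18  k|18↦f(k): 1:1 2:2 3:3 6:6 9:9 18:18  a_18=39
d|21:{1,3,7,21}  Σf=1+3+7+21=32
[q^32] f(32)=32,f(16)=16,f(8)=8,f(4)=4,f(2)=2,f(1)=1 ⇒ 63
[q^33] f(1)=1,f(3)=3,f(11)=11,f(33)=33 ⇒ 48

3, 15, 39, 32, 63, 48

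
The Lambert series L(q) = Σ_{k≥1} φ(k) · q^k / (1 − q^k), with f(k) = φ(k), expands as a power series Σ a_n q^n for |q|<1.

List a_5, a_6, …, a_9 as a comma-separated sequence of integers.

[q^5] φ(1)=1,φ(5)=4 ⇒ 5
q^6  k|6↦φ(k): 6:2 3:2 2:1 1:1  a_6=6
q^7  k|7↦φ(k): 1:1 7:6  a_7=7
n=8: 1·8 2·4 4·2 8·1  φ→[1+1+2+4]=8
[q^9] φ(1)=1,φ(3)=2,φ(9)=6 ⇒ 9

5, 6, 7, 8, 9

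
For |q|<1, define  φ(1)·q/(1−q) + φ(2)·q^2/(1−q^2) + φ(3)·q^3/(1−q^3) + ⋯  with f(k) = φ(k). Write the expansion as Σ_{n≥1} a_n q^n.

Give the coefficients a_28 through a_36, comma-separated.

n=28: 28·1 14·2 7·4 4·7 2·14 1·28  φ→[12+6+6+2+1+1]=28
n=29: 29·1 1·29  φ→[28+1]=29
d|30:{30,15,10,6,5,3,2,1}  Σφ=8+8+4+2+4+2+1+1=30
[q^31] φ(31)=30,φ(1)=1 ⇒ 31
[q^32] φ(32)=16,φ(16)=8,φ(8)=4,φ(4)=2,φ(2)=1,φ(1)=1 ⇒ 32
n=33: 1·33 3·11 11·3 33·1  φ→[1+2+10+20]=33
d|34:{1,2,17,34}  Σφ=1+1+16+16=34
n=35: 35·1 7·5 5·7 1·35  φ→[24+6+4+1]=35
d|36:{36,18,12,9,6,4,3,2,1}  Σφ=12+6+4+6+2+2+2+1+1=36

28, 29, 30, 31, 32, 33, 34, 35, 36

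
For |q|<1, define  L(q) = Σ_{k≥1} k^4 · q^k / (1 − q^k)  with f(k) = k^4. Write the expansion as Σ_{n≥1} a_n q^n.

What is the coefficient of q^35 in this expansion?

n=35: 35·1 7·5 5·7 1·35  f→[1500625+2401+625+1]=1503652

a_35 = 1503652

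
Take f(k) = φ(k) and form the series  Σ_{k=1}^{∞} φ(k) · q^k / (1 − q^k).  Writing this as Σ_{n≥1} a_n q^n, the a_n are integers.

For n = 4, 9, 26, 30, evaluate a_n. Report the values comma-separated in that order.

q^4  k|4↦φ(k): 4:2 2:1 1:1  a_4=4
q^9  k|9↦φ(k): 1:1 3:2 9:6  a_9=9
n=26: 26·1 13·2 2·13 1·26  φ→[12+12+1+1]=26
[q^30] φ(1)=1,φ(2)=1,φ(3)=2,φ(5)=4,φ(6)=2,φ(10)=4,φ(15)=8,φ(30)=8 ⇒ 30

4, 9, 26, 30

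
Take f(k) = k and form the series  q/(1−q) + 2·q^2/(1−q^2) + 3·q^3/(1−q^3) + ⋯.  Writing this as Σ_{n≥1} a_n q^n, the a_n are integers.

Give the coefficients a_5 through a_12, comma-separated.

6, 12, 8, 15, 13, 18, 12, 28

[q^5] f(1)=1,f(5)=5 ⇒ 6
d|6:{1,2,3,6}  Σf=1+2+3+6=12
q^7  k|7↦f(k): 7:7 1:1  a_7=8
q^8  k|8↦f(k): 1:1 2:2 4:4 8:8  a_8=15
[q^9] f(1)=1,f(3)=3,f(9)=9 ⇒ 13
d|10:{1,2,5,10}  Σf=1+2+5+10=18
q^11  k|11↦f(k): 1:1 11:11  a_11=12
q^12  k|12↦f(k): 12:12 6:6 4:4 3:3 2:2 1:1  a_12=28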